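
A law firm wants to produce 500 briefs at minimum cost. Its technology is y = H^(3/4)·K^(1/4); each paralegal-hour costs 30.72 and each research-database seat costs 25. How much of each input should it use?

H* = 625, K* = 256

Cost minimization requires the marginal rate of technical substitution to equal the input-price ratio: MP_H/MP_K = w/r.
Here MP_H/MP_K = (3/4)·(K/H)/(1/4) = 3·(K/H). Setting this equal to 30.72/25 = 1.2288 gives K = 0.4096H.
Substituting into y = 500: H^(3/4)·(0.4096H)^(1/4) = 500.
Solving, H = 625 and K = 256.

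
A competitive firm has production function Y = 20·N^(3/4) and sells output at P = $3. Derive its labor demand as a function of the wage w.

MP_N = (3/4)·20·N^(-1/4) = 15·N^(-1/4).
Setting P·MP_N = w: 45·N^(-1/4) = w.
Solving for N: N^(-1/4) = w/45, so N = (45/w)^(4).

N(w) = 4100625/w^(4)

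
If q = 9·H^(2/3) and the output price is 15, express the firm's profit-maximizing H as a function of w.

MP_H = (2/3)·9·H^(-1/3) = 6·H^(-1/3).
Setting P·MP_H = w: 90·H^(-1/3) = w.
Solving for H: H^(-1/3) = w/90, so H = (90/w)^(3).

H(w) = 729000/w³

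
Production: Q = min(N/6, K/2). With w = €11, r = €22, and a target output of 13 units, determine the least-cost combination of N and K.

N* = 78, K* = 26

With a fixed-proportions technology, the cost-minimizing bundle uses no slack in either input: N/6 = K/2 = Q.
So N = 6·13 = 78 and K = 2·13 = 26.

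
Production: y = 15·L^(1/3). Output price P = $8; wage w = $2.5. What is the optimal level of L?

MP_L = (1/3)·15·L^(-2/3) = 5·L^(-2/3).
Profit maximization for a price taker requires P·MP_L = w: 8·5·L^(-2/3) = 2.5.
So L^(-2/3) = 0.0625, which gives L = 64.

L* = 64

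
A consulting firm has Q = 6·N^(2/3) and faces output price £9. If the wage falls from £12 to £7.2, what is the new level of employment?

From P·MP_N = w with MP_N = 4·N^(-1/3), the labor demand is N(w) = (36/w)^(3).
At w = 12: N = 27. At w = 7.2: N = 125.

N* = 125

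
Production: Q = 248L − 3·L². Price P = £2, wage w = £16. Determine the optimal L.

L* = 40

The marginal product of L is MP_L = 248 − 6L.
A price-taking firm hires until the value of the marginal product equals the wage: P·MP_L = w, so 2·(248 − 6L) = 16.
Then 248 − 6L = 8, giving L = 40.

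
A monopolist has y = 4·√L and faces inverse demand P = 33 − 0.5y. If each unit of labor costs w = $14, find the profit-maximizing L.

Marginal revenue from the inverse demand is MR = 33 − y.
The marginal product is MP_L = 2·L^(-1/2).
A monopolist hires until marginal revenue product equals the wage: MR·MP_L = w.
At L, y = 4·√L. Substituting and solving: (33 − 4·√L)·2·L^(-1/2) = 14 gives L = 9.

L* = 9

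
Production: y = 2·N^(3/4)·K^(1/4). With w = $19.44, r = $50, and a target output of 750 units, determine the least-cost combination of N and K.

Cost minimization requires the marginal rate of technical substitution to equal the input-price ratio: MP_N/MP_K = w/r.
Here MP_N/MP_K = (3/4)·(K/N)/(1/4) = 3·(K/N). Setting this equal to 19.44/50 = 0.3888 gives K = 0.1296N.
Substituting into y = 750: 2·N^(3/4)·(0.1296N)^(1/4) = 750.
Solving, N = 625 and K = 81.

N* = 625, K* = 81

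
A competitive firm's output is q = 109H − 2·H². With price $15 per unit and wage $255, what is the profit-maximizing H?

The marginal product of H is MP_H = 109 − 4H.
A price-taking firm hires until the value of the marginal product equals the wage: P·MP_H = w, so 15·(109 − 4H) = 255.
Then 109 − 4H = 17, giving H = 23.

H* = 23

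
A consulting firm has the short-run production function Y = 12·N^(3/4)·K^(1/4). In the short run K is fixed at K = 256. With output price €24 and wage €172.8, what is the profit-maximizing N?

N* = 625

With K = 256, MP_N = (3/4)·12·N^(-1/4)·256^(1/4) = 36·N^(-1/4).
Profit maximization for a price taker requires P·MP_N = w: 24·36·N^(-1/4) = 172.8.
So N^(-1/4) = 0.2, which gives N = 625.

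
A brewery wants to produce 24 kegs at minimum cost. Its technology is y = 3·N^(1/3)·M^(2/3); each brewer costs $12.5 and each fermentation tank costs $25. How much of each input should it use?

Cost minimization requires the marginal rate of technical substitution to equal the input-price ratio: MP_N/MP_M = w/r.
Here MP_N/MP_M = (1/3)·(M/N)/(2/3) = 0.5·(M/N). Setting this equal to 12.5/25 = 0.5 gives M = N.
Substituting into y = 24: 3·N^(1/3)·(N)^(2/3) = 24.
Solving, N = 8 and M = 8.

N* = 8, M* = 8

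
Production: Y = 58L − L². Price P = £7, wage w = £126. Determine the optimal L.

L* = 20

The marginal product of L is MP_L = 58 − 2L.
A price-taking firm hires until the value of the marginal product equals the wage: P·MP_L = w, so 7·(58 − 2L) = 126.
Then 58 − 2L = 18, giving L = 20.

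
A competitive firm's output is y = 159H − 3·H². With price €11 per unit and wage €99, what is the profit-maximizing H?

H* = 25

The marginal product of H is MP_H = 159 − 6H.
A price-taking firm hires until the value of the marginal product equals the wage: P·MP_H = w, so 11·(159 − 6H) = 99.
Then 159 − 6H = 9, giving H = 25.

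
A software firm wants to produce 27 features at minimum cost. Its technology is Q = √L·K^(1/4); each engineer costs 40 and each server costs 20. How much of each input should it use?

Cost minimization requires the marginal rate of technical substitution to equal the input-price ratio: MP_L/MP_K = w/r.
Here MP_L/MP_K = (1/2)·(K/L)/(1/4) = 2·(K/L). Setting this equal to 40/20 = 2 gives K = L.
Substituting into Q = 27: L^(1/2)·(L)^(1/4) = 27.
Solving, L = 81 and K = 81.

L* = 81, K* = 81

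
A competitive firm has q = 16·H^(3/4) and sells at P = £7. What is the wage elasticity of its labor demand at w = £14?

ε = -4

MP_H = (3/4)·16·H^(-1/4), so P·MP_H = w gives 84·H^(-1/4) = w.
Solving, H(w) = (84/w)^(4). This is a constant-elasticity form: H ∝ w^(−4), so ε = −4.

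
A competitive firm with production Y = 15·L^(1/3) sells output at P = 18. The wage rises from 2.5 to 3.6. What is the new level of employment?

L* = 125

From P·MP_L = w with MP_L = 5·L^(-2/3), the labor demand is L(w) = (90/w)^(3/2).
At w = 2.5: L = 216. At w = 3.6: L = 125.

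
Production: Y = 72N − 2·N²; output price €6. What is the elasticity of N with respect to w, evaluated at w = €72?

From P·MP_N = w with MP_N = 72 − 4N, labor demand is N(w) = (72 − w/6)/4.
dN/dw = −1/(24) = -1/24.
At w = 72, N = 15, so ε = (dN/dw)·(w/N) = (-1/24)·(72/15) = -0.2.

ε = -0.2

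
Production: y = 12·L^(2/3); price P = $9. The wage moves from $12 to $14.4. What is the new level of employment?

L* = 125

From P·MP_L = w with MP_L = 8·L^(-1/3), the labor demand is L(w) = (72/w)^(3).
At w = 12: L = 216. At w = 14.4: L = 125.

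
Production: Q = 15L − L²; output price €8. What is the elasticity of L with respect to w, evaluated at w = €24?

From P·MP_L = w with MP_L = 15 − 2L, labor demand is L(w) = (15 − w/8)/2.
dL/dw = −1/(16) = -0.0625.
At w = 24, L = 6, so ε = (dL/dw)·(w/L) = (-0.0625)·(24/6) = -0.25.

ε = -0.25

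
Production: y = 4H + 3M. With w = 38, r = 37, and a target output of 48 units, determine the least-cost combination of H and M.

H* = 12, M* = 0

The inputs are perfect substitutes, so the firm uses whichever has the lower cost per unit of output.
Cost per unit of output via H is w/4 = 9.5; via M it is r/3 = 37/3. H is cheaper.
Producing y = 48 with H alone: H = 12, M = 0.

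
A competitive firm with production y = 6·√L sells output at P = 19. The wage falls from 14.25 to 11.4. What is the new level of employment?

From P·MP_L = w with MP_L = 3·L^(-1/2), the labor demand is L(w) = (57/w)^(2).
At w = 14.25: L = 16. At w = 11.4: L = 25.

L* = 25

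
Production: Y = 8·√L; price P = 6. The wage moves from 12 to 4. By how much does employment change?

ΔL = 32

From P·MP_L = w with MP_L = 4·L^(-1/2), the labor demand is L(w) = (24/w)^(2).
At w = 12: L = 4. At w = 4: L = 36.
ΔL = 36 − 4 = 32.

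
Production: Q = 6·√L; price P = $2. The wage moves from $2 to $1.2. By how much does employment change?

ΔL = 16

From P·MP_L = w with MP_L = 3·L^(-1/2), the labor demand is L(w) = (6/w)^(2).
At w = 2: L = 9. At w = 1.2: L = 25.
ΔL = 25 − 9 = 16.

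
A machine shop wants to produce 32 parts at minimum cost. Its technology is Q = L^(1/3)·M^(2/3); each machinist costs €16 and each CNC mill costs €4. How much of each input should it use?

Cost minimization requires the marginal rate of technical substitution to equal the input-price ratio: MP_L/MP_M = w/r.
Here MP_L/MP_M = (1/3)·(M/L)/(2/3) = 0.5·(M/L). Setting this equal to 16/4 = 4 gives M = 8L.
Substituting into Q = 32: L^(1/3)·(8L)^(2/3) = 32.
Solving, L = 8 and M = 64.

L* = 8, M* = 64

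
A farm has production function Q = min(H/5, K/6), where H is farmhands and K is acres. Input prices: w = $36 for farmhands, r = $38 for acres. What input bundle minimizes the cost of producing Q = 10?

With a fixed-proportions technology, the cost-minimizing bundle uses no slack in either input: H/5 = K/6 = Q.
So H = 5·10 = 50 and K = 6·10 = 60.

H* = 50, K* = 60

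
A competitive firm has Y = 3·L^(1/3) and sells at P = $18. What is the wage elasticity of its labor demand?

MP_L = (1/3)·3·L^(-2/3), so P·MP_L = w gives 18·L^(-2/3) = w.
Solving, L(w) = (18/w)^(3/2). This is a constant-elasticity form: L ∝ w^(−3/2), so ε = −3/2.

ε = -1.5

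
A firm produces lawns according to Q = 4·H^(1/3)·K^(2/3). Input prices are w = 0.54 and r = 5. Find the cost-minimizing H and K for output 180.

H* = 125, K* = 27

Cost minimization requires the marginal rate of technical substitution to equal the input-price ratio: MP_H/MP_K = w/r.
Here MP_H/MP_K = (1/3)·(K/H)/(2/3) = 0.5·(K/H). Setting this equal to 0.54/5 = 0.108 gives K = 0.216H.
Substituting into Q = 180: 4·H^(1/3)·(0.216H)^(2/3) = 180.
Solving, H = 125 and K = 27.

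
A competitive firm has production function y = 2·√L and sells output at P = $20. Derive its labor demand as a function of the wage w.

L(w) = 400/w²

MP_L = (1/2)·2·L^(-1/2) = L^(-1/2).
Setting P·MP_L = w: 20·L^(-1/2) = w.
Solving for L: L^(-1/2) = w/20, so L = (20/w)^(2).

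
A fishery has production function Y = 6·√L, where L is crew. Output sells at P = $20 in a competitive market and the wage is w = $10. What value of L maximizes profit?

L* = 36

MP_L = (1/2)·6·L^(-1/2) = 3·L^(-1/2).
Profit maximization for a price taker requires P·MP_L = w: 20·3·L^(-1/2) = 10.
So L^(-1/2) = 1/6, which gives L = 36.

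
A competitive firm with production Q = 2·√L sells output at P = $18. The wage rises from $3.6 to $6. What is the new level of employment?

From P·MP_L = w with MP_L = L^(-1/2), the labor demand is L(w) = (18/w)^(2).
At w = 3.6: L = 25. At w = 6: L = 9.

L* = 9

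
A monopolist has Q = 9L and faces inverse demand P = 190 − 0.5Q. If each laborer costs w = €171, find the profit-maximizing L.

Marginal revenue from the inverse demand is MR = 190 − Q.
The marginal product is MP_L = 9.
A monopolist hires until marginal revenue product equals the wage: MR·MP_L = w.
(190 − 9L)·9 = 171, so L = 19.

L* = 19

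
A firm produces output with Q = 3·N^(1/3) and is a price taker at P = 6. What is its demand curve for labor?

N(w) = (6/w)^(3/2)

MP_N = (1/3)·3·N^(-2/3) = N^(-2/3).
Setting P·MP_N = w: 6·N^(-2/3) = w.
Solving for N: N^(-2/3) = w/6, so N = (6/w)^(3/2).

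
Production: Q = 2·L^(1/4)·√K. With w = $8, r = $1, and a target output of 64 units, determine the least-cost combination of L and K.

L* = 16, K* = 256

Cost minimization requires the marginal rate of technical substitution to equal the input-price ratio: MP_L/MP_K = w/r.
Here MP_L/MP_K = (1/4)·(K/L)/(1/2) = 0.5·(K/L). Setting this equal to 8/1 = 8 gives K = 16L.
Substituting into Q = 64: 2·L^(1/4)·(16L)^(1/2) = 64.
Solving, L = 16 and K = 256.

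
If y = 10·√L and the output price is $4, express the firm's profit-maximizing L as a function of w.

MP_L = (1/2)·10·L^(-1/2) = 5·L^(-1/2).
Setting P·MP_L = w: 20·L^(-1/2) = w.
Solving for L: L^(-1/2) = w/20, so L = (20/w)^(2).

L(w) = 400/w²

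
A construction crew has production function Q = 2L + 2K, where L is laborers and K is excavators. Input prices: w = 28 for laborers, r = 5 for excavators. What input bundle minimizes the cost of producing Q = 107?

L* = 0, K* = 53.5

The inputs are perfect substitutes, so the firm uses whichever has the lower cost per unit of output.
Cost per unit of output via L is w/2 = 14; via K it is r/2 = 2.5. K is cheaper.
Producing Q = 107 with K alone: L = 0, K = 53.5.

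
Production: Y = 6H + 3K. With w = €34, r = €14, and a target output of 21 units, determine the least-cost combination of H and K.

The inputs are perfect substitutes, so the firm uses whichever has the lower cost per unit of output.
Cost per unit of output via H is w/6 = 17/3; via K it is r/3 = 14/3. K is cheaper.
Producing Y = 21 with K alone: H = 0, K = 7.

H* = 0, K* = 7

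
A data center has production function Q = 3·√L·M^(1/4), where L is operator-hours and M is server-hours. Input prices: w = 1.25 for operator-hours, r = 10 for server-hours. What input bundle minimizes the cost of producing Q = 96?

L* = 256, M* = 16

Cost minimization requires the marginal rate of technical substitution to equal the input-price ratio: MP_L/MP_M = w/r.
Here MP_L/MP_M = (1/2)·(M/L)/(1/4) = 2·(M/L). Setting this equal to 1.25/10 = 0.125 gives M = 0.0625L.
Substituting into Q = 96: 3·L^(1/2)·(0.0625L)^(1/4) = 96.
Solving, L = 256 and M = 16.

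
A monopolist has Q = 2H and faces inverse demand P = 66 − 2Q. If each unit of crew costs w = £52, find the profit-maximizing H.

Marginal revenue from the inverse demand is MR = 66 − 4Q.
The marginal product is MP_H = 2.
A monopolist hires until marginal revenue product equals the wage: MR·MP_H = w.
(66 − 8H)·2 = 52, so H = 5.

H* = 5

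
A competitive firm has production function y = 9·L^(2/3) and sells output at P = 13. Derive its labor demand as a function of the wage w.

MP_L = (2/3)·9·L^(-1/3) = 6·L^(-1/3).
Setting P·MP_L = w: 78·L^(-1/3) = w.
Solving for L: L^(-1/3) = w/78, so L = (78/w)^(3).

L(w) = 474552/w³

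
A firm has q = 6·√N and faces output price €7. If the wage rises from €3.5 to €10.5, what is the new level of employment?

From P·MP_N = w with MP_N = 3·N^(-1/2), the labor demand is N(w) = (21/w)^(2).
At w = 3.5: N = 36. At w = 10.5: N = 4.

N* = 4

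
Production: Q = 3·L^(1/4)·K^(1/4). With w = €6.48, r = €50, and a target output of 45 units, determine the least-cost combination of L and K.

L* = 625, K* = 81

Cost minimization requires the marginal rate of technical substitution to equal the input-price ratio: MP_L/MP_K = w/r.
Here MP_L/MP_K = (1/4)·(K/L)/(1/4) = (K/L). Setting this equal to 6.48/50 = 0.1296 gives K = 0.1296L.
Substituting into Q = 45: 3·L^(1/4)·(0.1296L)^(1/4) = 45.
Solving, L = 625 and K = 81.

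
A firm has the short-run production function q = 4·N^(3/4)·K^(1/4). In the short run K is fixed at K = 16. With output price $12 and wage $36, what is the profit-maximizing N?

With K = 16, MP_N = (3/4)·4·N^(-1/4)·16^(1/4) = 6·N^(-1/4).
Profit maximization for a price taker requires P·MP_N = w: 12·6·N^(-1/4) = 36.
So N^(-1/4) = 0.5, which gives N = 16.

N* = 16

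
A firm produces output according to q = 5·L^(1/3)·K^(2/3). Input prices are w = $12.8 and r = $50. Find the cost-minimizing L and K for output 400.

Cost minimization requires the marginal rate of technical substitution to equal the input-price ratio: MP_L/MP_K = w/r.
Here MP_L/MP_K = (1/3)·(K/L)/(2/3) = 0.5·(K/L). Setting this equal to 12.8/50 = 0.256 gives K = 0.512L.
Substituting into q = 400: 5·L^(1/3)·(0.512L)^(2/3) = 400.
Solving, L = 125 and K = 64.

L* = 125, K* = 64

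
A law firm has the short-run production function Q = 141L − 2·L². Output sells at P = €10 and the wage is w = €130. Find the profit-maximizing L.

The marginal product of L is MP_L = 141 − 4L.
A price-taking firm hires until the value of the marginal product equals the wage: P·MP_L = w, so 10·(141 − 4L) = 130.
Then 141 − 4L = 13, giving L = 32.

L* = 32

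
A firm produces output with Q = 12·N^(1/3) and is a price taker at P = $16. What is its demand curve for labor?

N(w) = (64/w)^(3/2)

MP_N = (1/3)·12·N^(-2/3) = 4·N^(-2/3).
Setting P·MP_N = w: 64·N^(-2/3) = w.
Solving for N: N^(-2/3) = w/64, so N = (64/w)^(3/2).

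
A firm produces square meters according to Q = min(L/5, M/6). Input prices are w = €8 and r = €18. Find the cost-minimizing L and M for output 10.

L* = 50, M* = 60

With a fixed-proportions technology, the cost-minimizing bundle uses no slack in either input: L/5 = M/6 = Q.
So L = 5·10 = 50 and M = 6·10 = 60.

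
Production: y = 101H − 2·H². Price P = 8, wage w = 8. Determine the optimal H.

H* = 25

The marginal product of H is MP_H = 101 − 4H.
A price-taking firm hires until the value of the marginal product equals the wage: P·MP_H = w, so 8·(101 − 4H) = 8.
Then 101 − 4H = 1, giving H = 25.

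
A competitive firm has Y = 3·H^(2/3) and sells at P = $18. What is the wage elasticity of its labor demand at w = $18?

MP_H = (2/3)·3·H^(-1/3), so P·MP_H = w gives 36·H^(-1/3) = w.
Solving, H(w) = (36/w)^(3). This is a constant-elasticity form: H ∝ w^(−3), so ε = −3.

ε = -3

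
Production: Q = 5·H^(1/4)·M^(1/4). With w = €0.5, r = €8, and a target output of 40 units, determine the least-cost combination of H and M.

Cost minimization requires the marginal rate of technical substitution to equal the input-price ratio: MP_H/MP_M = w/r.
Here MP_H/MP_M = (1/4)·(M/H)/(1/4) = (M/H). Setting this equal to 0.5/8 = 0.0625 gives M = 0.0625H.
Substituting into Q = 40: 5·H^(1/4)·(0.0625H)^(1/4) = 40.
Solving, H = 256 and M = 16.

H* = 256, M* = 16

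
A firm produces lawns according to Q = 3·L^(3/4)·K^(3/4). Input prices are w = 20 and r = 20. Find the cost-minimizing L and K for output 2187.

L* = 81, K* = 81

Cost minimization requires the marginal rate of technical substitution to equal the input-price ratio: MP_L/MP_K = w/r.
Here MP_L/MP_K = (3/4)·(K/L)/(3/4) = (K/L). Setting this equal to 20/20 = 1 gives K = L.
Substituting into Q = 2187: 3·L^(3/4)·(L)^(3/4) = 2187.
Solving, L = 81 and K = 81.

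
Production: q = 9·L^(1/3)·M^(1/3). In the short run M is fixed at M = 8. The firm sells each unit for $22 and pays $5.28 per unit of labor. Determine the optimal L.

L* = 125

With M = 8, MP_L = (1/3)·9·L^(-2/3)·8^(1/3) = 6·L^(-2/3).
Profit maximization for a price taker requires P·MP_L = w: 22·6·L^(-2/3) = 5.28.
So L^(-2/3) = 0.04, which gives L = 125.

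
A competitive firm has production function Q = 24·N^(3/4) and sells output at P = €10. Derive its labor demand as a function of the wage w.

MP_N = (3/4)·24·N^(-1/4) = 18·N^(-1/4).
Setting P·MP_N = w: 180·N^(-1/4) = w.
Solving for N: N^(-1/4) = w/180, so N = (180/w)^(4).

N(w) = (180/w)^(4)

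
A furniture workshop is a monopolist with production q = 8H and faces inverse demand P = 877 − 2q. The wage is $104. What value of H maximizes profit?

H* = 27

Marginal revenue from the inverse demand is MR = 877 − 4q.
The marginal product is MP_H = 8.
A monopolist hires until marginal revenue product equals the wage: MR·MP_H = w.
(877 − 32H)·8 = 104, so H = 27.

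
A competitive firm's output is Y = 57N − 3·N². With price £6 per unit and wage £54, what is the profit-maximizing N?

N* = 8

The marginal product of N is MP_N = 57 − 6N.
A price-taking firm hires until the value of the marginal product equals the wage: P·MP_N = w, so 6·(57 − 6N) = 54.
Then 57 − 6N = 9, giving N = 8.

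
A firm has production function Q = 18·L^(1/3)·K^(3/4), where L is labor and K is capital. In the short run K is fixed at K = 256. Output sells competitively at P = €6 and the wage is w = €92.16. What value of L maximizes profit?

L* = 125

With K = 256, MP_L = (1/3)·18·L^(-2/3)·256^(3/4) = 384·L^(-2/3).
Profit maximization for a price taker requires P·MP_L = w: 6·384·L^(-2/3) = 92.16.
So L^(-2/3) = 0.04, which gives L = 125.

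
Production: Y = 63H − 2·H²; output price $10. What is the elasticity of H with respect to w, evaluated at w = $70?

From P·MP_H = w with MP_H = 63 − 4H, labor demand is H(w) = (63 − w/10)/4.
dH/dw = −1/(40) = -0.025.
At w = 70, H = 14, so ε = (dH/dw)·(w/H) = (-0.025)·(70/14) = -0.125.

ε = -0.125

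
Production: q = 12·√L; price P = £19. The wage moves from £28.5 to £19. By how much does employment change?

ΔL = 20

From P·MP_L = w with MP_L = 6·L^(-1/2), the labor demand is L(w) = (114/w)^(2).
At w = 28.5: L = 16. At w = 19: L = 36.
ΔL = 36 − 16 = 20.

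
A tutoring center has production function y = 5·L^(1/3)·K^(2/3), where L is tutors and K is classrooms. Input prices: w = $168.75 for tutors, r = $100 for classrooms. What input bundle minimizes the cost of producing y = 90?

Cost minimization requires the marginal rate of technical substitution to equal the input-price ratio: MP_L/MP_K = w/r.
Here MP_L/MP_K = (1/3)·(K/L)/(2/3) = 0.5·(K/L). Setting this equal to 168.75/100 = 1.6875 gives K = 3.375L.
Substituting into y = 90: 5·L^(1/3)·(3.375L)^(2/3) = 90.
Solving, L = 8 and K = 27.

L* = 8, K* = 27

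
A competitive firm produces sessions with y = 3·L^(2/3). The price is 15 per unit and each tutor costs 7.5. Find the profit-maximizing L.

MP_L = (2/3)·3·L^(-1/3) = 2·L^(-1/3).
Profit maximization for a price taker requires P·MP_L = w: 15·2·L^(-1/3) = 7.5.
So L^(-1/3) = 0.25, which gives L = 64.

L* = 64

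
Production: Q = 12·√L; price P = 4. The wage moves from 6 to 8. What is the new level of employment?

L* = 9

From P·MP_L = w with MP_L = 6·L^(-1/2), the labor demand is L(w) = (24/w)^(2).
At w = 6: L = 16. At w = 8: L = 9.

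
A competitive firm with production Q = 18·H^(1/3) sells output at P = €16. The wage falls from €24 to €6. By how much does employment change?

From P·MP_H = w with MP_H = 6·H^(-2/3), the labor demand is H(w) = (96/w)^(3/2).
At w = 24: H = 8. At w = 6: H = 64.
ΔH = 64 − 8 = 56.

ΔH = 56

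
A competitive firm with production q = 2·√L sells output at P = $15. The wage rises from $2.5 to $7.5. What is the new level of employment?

L* = 4

From P·MP_L = w with MP_L = L^(-1/2), the labor demand is L(w) = (15/w)^(2).
At w = 2.5: L = 36. At w = 7.5: L = 4.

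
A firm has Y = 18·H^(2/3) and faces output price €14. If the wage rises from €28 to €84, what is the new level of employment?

H* = 8

From P·MP_H = w with MP_H = 12·H^(-1/3), the labor demand is H(w) = (168/w)^(3).
At w = 28: H = 216. At w = 84: H = 8.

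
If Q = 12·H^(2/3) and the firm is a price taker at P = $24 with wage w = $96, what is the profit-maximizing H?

MP_H = (2/3)·12·H^(-1/3) = 8·H^(-1/3).
Profit maximization for a price taker requires P·MP_H = w: 24·8·H^(-1/3) = 96.
So H^(-1/3) = 0.5, which gives H = 8.

H* = 8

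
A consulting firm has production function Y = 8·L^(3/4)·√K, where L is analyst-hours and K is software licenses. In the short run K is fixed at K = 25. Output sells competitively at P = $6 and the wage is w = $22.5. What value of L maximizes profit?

L* = 4096

With K = 25, MP_L = (3/4)·8·L^(-1/4)·25^(1/2) = 30·L^(-1/4).
Profit maximization for a price taker requires P·MP_L = w: 6·30·L^(-1/4) = 22.5.
So L^(-1/4) = 0.125, which gives L = 4096.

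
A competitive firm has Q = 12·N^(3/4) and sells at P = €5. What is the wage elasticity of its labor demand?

MP_N = (3/4)·12·N^(-1/4), so P·MP_N = w gives 45·N^(-1/4) = w.
Solving, N(w) = (45/w)^(4). This is a constant-elasticity form: N ∝ w^(−4), so ε = −4.

ε = -4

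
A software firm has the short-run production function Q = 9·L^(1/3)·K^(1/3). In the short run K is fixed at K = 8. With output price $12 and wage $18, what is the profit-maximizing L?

L* = 8

With K = 8, MP_L = (1/3)·9·L^(-2/3)·8^(1/3) = 6·L^(-2/3).
Profit maximization for a price taker requires P·MP_L = w: 12·6·L^(-2/3) = 18.
So L^(-2/3) = 0.25, which gives L = 8.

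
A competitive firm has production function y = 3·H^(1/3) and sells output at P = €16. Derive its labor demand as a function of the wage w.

H(w) = (16/w)^(3/2)

MP_H = (1/3)·3·H^(-2/3) = H^(-2/3).
Setting P·MP_H = w: 16·H^(-2/3) = w.
Solving for H: H^(-2/3) = w/16, so H = (16/w)^(3/2).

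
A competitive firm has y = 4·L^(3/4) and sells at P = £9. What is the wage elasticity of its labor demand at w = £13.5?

MP_L = (3/4)·4·L^(-1/4), so P·MP_L = w gives 27·L^(-1/4) = w.
Solving, L(w) = (27/w)^(4). This is a constant-elasticity form: L ∝ w^(−4), so ε = −4.

ε = -4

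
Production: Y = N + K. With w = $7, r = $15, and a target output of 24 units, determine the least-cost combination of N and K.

The inputs are perfect substitutes, so the firm uses whichever has the lower cost per unit of output.
Cost per unit of output via N is 7; via K it is 15. N is cheaper.
Producing Y = 24 with N alone: N = 24, K = 0.

N* = 24, K* = 0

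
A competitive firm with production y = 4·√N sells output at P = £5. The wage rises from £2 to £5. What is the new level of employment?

From P·MP_N = w with MP_N = 2·N^(-1/2), the labor demand is N(w) = (10/w)^(2).
At w = 2: N = 25. At w = 5: N = 4.

N* = 4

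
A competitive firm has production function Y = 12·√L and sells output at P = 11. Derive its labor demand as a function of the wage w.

MP_L = (1/2)·12·L^(-1/2) = 6·L^(-1/2).
Setting P·MP_L = w: 66·L^(-1/2) = w.
Solving for L: L^(-1/2) = w/66, so L = (66/w)^(2).

L(w) = 4356/w²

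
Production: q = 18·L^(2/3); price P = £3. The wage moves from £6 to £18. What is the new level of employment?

L* = 8

From P·MP_L = w with MP_L = 12·L^(-1/3), the labor demand is L(w) = (36/w)^(3).
At w = 6: L = 216. At w = 18: L = 8.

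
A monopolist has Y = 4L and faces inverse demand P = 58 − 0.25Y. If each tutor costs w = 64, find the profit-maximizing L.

Marginal revenue from the inverse demand is MR = 58 − 0.5Y.
The marginal product is MP_L = 4.
A monopolist hires until marginal revenue product equals the wage: MR·MP_L = w.
(58 − 2L)·4 = 64, so L = 21.

L* = 21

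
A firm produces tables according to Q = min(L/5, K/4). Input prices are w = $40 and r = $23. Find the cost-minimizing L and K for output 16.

With a fixed-proportions technology, the cost-minimizing bundle uses no slack in either input: L/5 = K/4 = Q.
So L = 5·16 = 80 and K = 4·16 = 64.

L* = 80, K* = 64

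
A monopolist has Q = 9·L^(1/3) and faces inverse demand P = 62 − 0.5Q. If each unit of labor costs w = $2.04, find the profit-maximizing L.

L* = 125

Marginal revenue from the inverse demand is MR = 62 − Q.
The marginal product is MP_L = 3·L^(-2/3).
A monopolist hires until marginal revenue product equals the wage: MR·MP_L = w.
At L, Q = 9·L^(1/3). Substituting and solving: (62 − 9·L^(1/3))·3·L^(-2/3) = 2.04 gives L = 125.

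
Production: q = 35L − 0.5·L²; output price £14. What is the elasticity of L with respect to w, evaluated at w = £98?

ε = -0.25

From P·MP_L = w with MP_L = 35 − L, labor demand is L(w) = 35 − w/14.
dL/dw = −1/(14) = -1/14.
At w = 98, L = 28, so ε = (dL/dw)·(w/L) = (-1/14)·(98/28) = -0.25.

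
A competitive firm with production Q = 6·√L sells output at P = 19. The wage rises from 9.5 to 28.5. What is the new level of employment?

L* = 4

From P·MP_L = w with MP_L = 3·L^(-1/2), the labor demand is L(w) = (57/w)^(2).
At w = 9.5: L = 36. At w = 28.5: L = 4.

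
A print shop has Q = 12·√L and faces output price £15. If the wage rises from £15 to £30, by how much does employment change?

From P·MP_L = w with MP_L = 6·L^(-1/2), the labor demand is L(w) = (90/w)^(2).
At w = 15: L = 36. At w = 30: L = 9.
ΔL = 9 − 36 = -27.

ΔL = -27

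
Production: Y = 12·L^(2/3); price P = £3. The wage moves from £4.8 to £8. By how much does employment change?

From P·MP_L = w with MP_L = 8·L^(-1/3), the labor demand is L(w) = (24/w)^(3).
At w = 4.8: L = 125. At w = 8: L = 27.
ΔL = 27 − 125 = -98.

ΔL = -98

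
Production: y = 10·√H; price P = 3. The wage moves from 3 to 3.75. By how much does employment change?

ΔH = -9

From P·MP_H = w with MP_H = 5·H^(-1/2), the labor demand is H(w) = (15/w)^(2).
At w = 3: H = 25. At w = 3.75: H = 16.
ΔH = 16 − 25 = -9.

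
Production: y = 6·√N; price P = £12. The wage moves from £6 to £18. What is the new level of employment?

N* = 4

From P·MP_N = w with MP_N = 3·N^(-1/2), the labor demand is N(w) = (36/w)^(2).
At w = 6: N = 36. At w = 18: N = 4.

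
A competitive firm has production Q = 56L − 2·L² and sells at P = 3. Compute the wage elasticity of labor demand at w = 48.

ε = -0.4

From P·MP_L = w with MP_L = 56 − 4L, labor demand is L(w) = (56 − w/3)/4.
dL/dw = −1/(12) = -1/12.
At w = 48, L = 10, so ε = (dL/dw)·(w/L) = (-1/12)·(48/10) = -0.4.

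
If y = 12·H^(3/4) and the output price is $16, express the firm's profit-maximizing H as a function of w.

MP_H = (3/4)·12·H^(-1/4) = 9·H^(-1/4).
Setting P·MP_H = w: 144·H^(-1/4) = w.
Solving for H: H^(-1/4) = w/144, so H = (144/w)^(4).

H(w) = (144/w)^(4)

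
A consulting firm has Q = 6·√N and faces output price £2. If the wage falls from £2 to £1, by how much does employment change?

ΔN = 27

From P·MP_N = w with MP_N = 3·N^(-1/2), the labor demand is N(w) = (6/w)^(2).
At w = 2: N = 9. At w = 1: N = 36.
ΔN = 36 − 9 = 27.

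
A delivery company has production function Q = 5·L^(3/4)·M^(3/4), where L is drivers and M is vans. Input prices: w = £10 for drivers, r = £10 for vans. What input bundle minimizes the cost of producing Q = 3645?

L* = 81, M* = 81

Cost minimization requires the marginal rate of technical substitution to equal the input-price ratio: MP_L/MP_M = w/r.
Here MP_L/MP_M = (3/4)·(M/L)/(3/4) = (M/L). Setting this equal to 10/10 = 1 gives M = L.
Substituting into Q = 3645: 5·L^(3/4)·(L)^(3/4) = 3645.
Solving, L = 81 and M = 81.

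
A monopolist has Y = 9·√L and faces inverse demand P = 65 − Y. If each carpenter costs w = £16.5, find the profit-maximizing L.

L* = 9

Marginal revenue from the inverse demand is MR = 65 − 2Y.
The marginal product is MP_L = 4.5·L^(-1/2).
A monopolist hires until marginal revenue product equals the wage: MR·MP_L = w.
At L, Y = 9·√L. Substituting and solving: (65 − 18·√L)·4.5·L^(-1/2) = 16.5 gives L = 9.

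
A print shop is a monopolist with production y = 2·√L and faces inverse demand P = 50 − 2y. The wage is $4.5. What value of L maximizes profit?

L* = 16

Marginal revenue from the inverse demand is MR = 50 − 4y.
The marginal product is MP_L = L^(-1/2).
A monopolist hires until marginal revenue product equals the wage: MR·MP_L = w.
At L, y = 2·√L. Substituting and solving: (50 − 8·√L)·L^(-1/2) = 4.5 gives L = 16.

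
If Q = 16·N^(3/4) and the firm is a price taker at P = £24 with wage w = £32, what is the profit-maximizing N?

N* = 6561

MP_N = (3/4)·16·N^(-1/4) = 12·N^(-1/4).
Profit maximization for a price taker requires P·MP_N = w: 24·12·N^(-1/4) = 32.
So N^(-1/4) = 1/9, which gives N = 6561.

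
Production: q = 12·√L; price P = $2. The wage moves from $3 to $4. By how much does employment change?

From P·MP_L = w with MP_L = 6·L^(-1/2), the labor demand is L(w) = (12/w)^(2).
At w = 3: L = 16. At w = 4: L = 9.
ΔL = 9 − 16 = -7.

ΔL = -7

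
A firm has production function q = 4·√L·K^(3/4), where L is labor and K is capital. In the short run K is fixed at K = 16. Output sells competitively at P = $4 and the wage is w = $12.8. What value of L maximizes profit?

With K = 16, MP_L = (1/2)·4·L^(-1/2)·16^(3/4) = 16·L^(-1/2).
Profit maximization for a price taker requires P·MP_L = w: 4·16·L^(-1/2) = 12.8.
So L^(-1/2) = 0.2, which gives L = 25.

L* = 25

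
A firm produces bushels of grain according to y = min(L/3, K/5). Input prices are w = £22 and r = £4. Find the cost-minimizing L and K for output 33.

L* = 99, K* = 165

With a fixed-proportions technology, the cost-minimizing bundle uses no slack in either input: L/3 = K/5 = y.
So L = 3·33 = 99 and K = 5·33 = 165.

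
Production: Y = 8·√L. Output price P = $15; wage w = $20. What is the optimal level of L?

L* = 9

MP_L = (1/2)·8·L^(-1/2) = 4·L^(-1/2).
Profit maximization for a price taker requires P·MP_L = w: 15·4·L^(-1/2) = 20.
So L^(-1/2) = 1/3, which gives L = 9.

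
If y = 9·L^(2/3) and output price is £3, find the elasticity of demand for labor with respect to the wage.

ε = -3

MP_L = (2/3)·9·L^(-1/3), so P·MP_L = w gives 18·L^(-1/3) = w.
Solving, L(w) = (18/w)^(3). This is a constant-elasticity form: L ∝ w^(−3), so ε = −3.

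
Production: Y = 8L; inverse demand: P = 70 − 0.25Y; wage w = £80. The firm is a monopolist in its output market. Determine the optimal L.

Marginal revenue from the inverse demand is MR = 70 − 0.5Y.
The marginal product is MP_L = 8.
A monopolist hires until marginal revenue product equals the wage: MR·MP_L = w.
(70 − 4L)·8 = 80, so L = 15.

L* = 15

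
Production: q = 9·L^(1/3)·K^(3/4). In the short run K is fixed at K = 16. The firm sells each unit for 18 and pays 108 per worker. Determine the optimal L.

With K = 16, MP_L = (1/3)·9·L^(-2/3)·16^(3/4) = 24·L^(-2/3).
Profit maximization for a price taker requires P·MP_L = w: 18·24·L^(-2/3) = 108.
So L^(-2/3) = 0.25, which gives L = 8.

L* = 8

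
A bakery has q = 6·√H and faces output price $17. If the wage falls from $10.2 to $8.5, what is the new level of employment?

From P·MP_H = w with MP_H = 3·H^(-1/2), the labor demand is H(w) = (51/w)^(2).
At w = 10.2: H = 25. At w = 8.5: H = 36.

H* = 36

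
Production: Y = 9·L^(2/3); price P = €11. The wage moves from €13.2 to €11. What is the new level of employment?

From P·MP_L = w with MP_L = 6·L^(-1/3), the labor demand is L(w) = (66/w)^(3).
At w = 13.2: L = 125. At w = 11: L = 216.

L* = 216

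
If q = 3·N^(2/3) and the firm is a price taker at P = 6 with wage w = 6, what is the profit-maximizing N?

N* = 8

MP_N = (2/3)·3·N^(-1/3) = 2·N^(-1/3).
Profit maximization for a price taker requires P·MP_N = w: 6·2·N^(-1/3) = 6.
So N^(-1/3) = 0.5, which gives N = 8.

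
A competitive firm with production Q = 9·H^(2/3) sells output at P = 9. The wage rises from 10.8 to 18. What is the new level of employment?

H* = 27

From P·MP_H = w with MP_H = 6·H^(-1/3), the labor demand is H(w) = (54/w)^(3).
At w = 10.8: H = 125. At w = 18: H = 27.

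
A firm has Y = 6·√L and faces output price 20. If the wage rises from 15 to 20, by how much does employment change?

ΔL = -7

From P·MP_L = w with MP_L = 3·L^(-1/2), the labor demand is L(w) = (60/w)^(2).
At w = 15: L = 16. At w = 20: L = 9.
ΔL = 9 − 16 = -7.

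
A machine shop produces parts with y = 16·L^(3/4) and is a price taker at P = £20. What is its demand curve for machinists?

MP_L = (3/4)·16·L^(-1/4) = 12·L^(-1/4).
Setting P·MP_L = w: 240·L^(-1/4) = w.
Solving for L: L^(-1/4) = w/240, so L = (240/w)^(4).

L(w) = (240/w)^(4)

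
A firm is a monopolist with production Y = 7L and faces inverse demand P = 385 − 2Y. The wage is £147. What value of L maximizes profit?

L* = 13

Marginal revenue from the inverse demand is MR = 385 − 4Y.
The marginal product is MP_L = 7.
A monopolist hires until marginal revenue product equals the wage: MR·MP_L = w.
(385 − 28L)·7 = 147, so L = 13.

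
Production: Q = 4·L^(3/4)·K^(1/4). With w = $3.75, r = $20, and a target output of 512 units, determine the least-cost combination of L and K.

Cost minimization requires the marginal rate of technical substitution to equal the input-price ratio: MP_L/MP_K = w/r.
Here MP_L/MP_K = (3/4)·(K/L)/(1/4) = 3·(K/L). Setting this equal to 3.75/20 = 0.1875 gives K = 0.0625L.
Substituting into Q = 512: 4·L^(3/4)·(0.0625L)^(1/4) = 512.
Solving, L = 256 and K = 16.

L* = 256, K* = 16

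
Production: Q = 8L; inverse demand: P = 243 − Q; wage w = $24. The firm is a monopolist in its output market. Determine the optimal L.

L* = 15

Marginal revenue from the inverse demand is MR = 243 − 2Q.
The marginal product is MP_L = 8.
A monopolist hires until marginal revenue product equals the wage: MR·MP_L = w.
(243 − 16L)·8 = 24, so L = 15.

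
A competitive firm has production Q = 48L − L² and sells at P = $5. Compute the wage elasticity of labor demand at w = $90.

From P·MP_L = w with MP_L = 48 − 2L, labor demand is L(w) = (48 − w/5)/2.
dL/dw = −1/(10) = -0.1.
At w = 90, L = 15, so ε = (dL/dw)·(w/L) = (-0.1)·(90/15) = -0.6.

ε = -0.6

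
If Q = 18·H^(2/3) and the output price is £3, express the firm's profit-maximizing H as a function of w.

MP_H = (2/3)·18·H^(-1/3) = 12·H^(-1/3).
Setting P·MP_H = w: 36·H^(-1/3) = w.
Solving for H: H^(-1/3) = w/36, so H = (36/w)^(3).

H(w) = 46656/w³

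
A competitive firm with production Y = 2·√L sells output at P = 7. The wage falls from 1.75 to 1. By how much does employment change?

ΔL = 33

From P·MP_L = w with MP_L = L^(-1/2), the labor demand is L(w) = (7/w)^(2).
At w = 1.75: L = 16. At w = 1: L = 49.
ΔL = 49 − 16 = 33.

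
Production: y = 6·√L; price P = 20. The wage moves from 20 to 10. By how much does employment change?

From P·MP_L = w with MP_L = 3·L^(-1/2), the labor demand is L(w) = (60/w)^(2).
At w = 20: L = 9. At w = 10: L = 36.
ΔL = 36 − 9 = 27.

ΔL = 27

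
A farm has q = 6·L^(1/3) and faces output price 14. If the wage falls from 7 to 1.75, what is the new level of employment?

From P·MP_L = w with MP_L = 2·L^(-2/3), the labor demand is L(w) = (28/w)^(3/2).
At w = 7: L = 8. At w = 1.75: L = 64.

L* = 64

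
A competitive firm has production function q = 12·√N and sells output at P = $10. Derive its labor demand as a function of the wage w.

MP_N = (1/2)·12·N^(-1/2) = 6·N^(-1/2).
Setting P·MP_N = w: 60·N^(-1/2) = w.
Solving for N: N^(-1/2) = w/60, so N = (60/w)^(2).

N(w) = 3600/w²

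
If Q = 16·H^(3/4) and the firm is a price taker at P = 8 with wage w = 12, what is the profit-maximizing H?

MP_H = (3/4)·16·H^(-1/4) = 12·H^(-1/4).
Profit maximization for a price taker requires P·MP_H = w: 8·12·H^(-1/4) = 12.
So H^(-1/4) = 0.125, which gives H = 4096.

H* = 4096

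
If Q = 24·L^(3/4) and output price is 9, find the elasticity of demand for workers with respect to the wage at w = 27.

MP_L = (3/4)·24·L^(-1/4), so P·MP_L = w gives 162·L^(-1/4) = w.
Solving, L(w) = (162/w)^(4). This is a constant-elasticity form: L ∝ w^(−4), so ε = −4.

ε = -4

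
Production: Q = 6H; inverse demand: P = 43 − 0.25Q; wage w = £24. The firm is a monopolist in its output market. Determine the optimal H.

H* = 13

Marginal revenue from the inverse demand is MR = 43 − 0.5Q.
The marginal product is MP_H = 6.
A monopolist hires until marginal revenue product equals the wage: MR·MP_H = w.
(43 − 3H)·6 = 24, so H = 13.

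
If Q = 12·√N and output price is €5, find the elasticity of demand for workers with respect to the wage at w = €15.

ε = -2

MP_N = (1/2)·12·N^(-1/2), so P·MP_N = w gives 30·N^(-1/2) = w.
Solving, N(w) = (30/w)^(2). This is a constant-elasticity form: N ∝ w^(−2), so ε = −2.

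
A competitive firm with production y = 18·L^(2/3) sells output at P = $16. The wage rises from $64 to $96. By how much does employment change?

From P·MP_L = w with MP_L = 12·L^(-1/3), the labor demand is L(w) = (192/w)^(3).
At w = 64: L = 27. At w = 96: L = 8.
ΔL = 8 − 27 = -19.

ΔL = -19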